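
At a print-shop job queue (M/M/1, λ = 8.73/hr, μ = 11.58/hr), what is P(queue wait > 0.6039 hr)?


ρ = 8.73/11.58 = 0.7539
P(Wq > t) = ρ·e^{−(μ−λ)t} = 0.7539·e^{−1.7211}
= 0.7539·0.178867 = 0.134845

Final: 0.134845


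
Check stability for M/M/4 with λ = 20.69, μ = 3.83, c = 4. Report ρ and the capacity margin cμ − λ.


Total capacity cμ = 4·3.83 = 15.32/hr
ρ = λ/(cμ) = 20.69/15.32 = 1.3505
Stable ⇔ ρ < 1: NO
Spare capacity = cμ − λ = 15.32 − 20.69 = -5.37/hr

Final: ρ = 1.3505; unstable; margin = -5.37/hr


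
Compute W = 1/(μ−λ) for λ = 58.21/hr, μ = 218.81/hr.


W = 1/(μ−λ) = 1/(218.81 − 58.21) = 1/160.60 = 0.006227 hr

Final: 0.006227 hr


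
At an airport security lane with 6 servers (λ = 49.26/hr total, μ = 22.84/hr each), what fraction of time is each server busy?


ρ = λ/(cμ) = 49.26/(6·22.84) = 49.26/137.04 = 0.3595

Final: 0.3595


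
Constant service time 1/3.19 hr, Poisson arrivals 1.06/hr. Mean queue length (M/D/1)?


ρ = 1.06/3.19 = 0.3323
M/D/1: Lq = ρ²/(2(1−ρ)) = 0.1104/(2·0.6677) = 0.08268

Final: 0.08268


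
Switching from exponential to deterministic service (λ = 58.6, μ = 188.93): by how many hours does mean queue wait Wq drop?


ρ = 58.6/188.93 = 0.3102
Wq(M/M/1) = ρ/(μ−λ) = 0.3102/130.33 = 0.002380 hr
Wq(M/D/1) = ρ/(2(μ−λ)) = 0.001190 hr
Savings = 0.002380 − 0.001190 = 0.001190 hr

Final: 0.001190 hr


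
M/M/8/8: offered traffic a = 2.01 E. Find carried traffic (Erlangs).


B(8,2.01) = 0.0008856 (Erlang-B)
Carried load = a(1 − B) = 2.01·(1 − 0.0008856) = 2.01·0.999114 = 2.0082 E

Final: 2.0082 Erlangs


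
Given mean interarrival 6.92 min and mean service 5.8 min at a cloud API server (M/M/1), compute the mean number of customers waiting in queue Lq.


λ = 60/6.92 = 8.6705 /hr
μ = 60/5.8 = 10.3448 /hr
ρ = λ/μ = 8.6705/10.3448 = 0.8382
Lq = ρ²/(1−ρ) = 0.7025/0.1618 = 4.3404

Final: 4.3404


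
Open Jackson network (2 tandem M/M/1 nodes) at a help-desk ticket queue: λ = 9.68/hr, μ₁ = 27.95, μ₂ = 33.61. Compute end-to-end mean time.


Each node sees arrival rate λ = 9.68/hr (tandem ⇒ throughput preserved).
W₁ = 1/(μ₁−λ) = 1/(27.95−9.68) = 0.05473 hr
W₂ = 1/(μ₂−λ) = 1/(33.61−9.68) = 0.04179 hr
W_total = W₁ + W₂ = 0.05473 + 0.04179 = 0.09652 hr

Final: 0.09652 hr


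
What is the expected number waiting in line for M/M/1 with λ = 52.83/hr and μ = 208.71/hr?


ρ = 52.83/208.71 = 0.2531
Lq = ρ²/(1−ρ) = 0.06407/0.7469 = 0.08579

Final: 0.08579


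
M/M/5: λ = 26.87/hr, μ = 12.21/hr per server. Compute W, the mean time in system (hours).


a = 2.2007; ρ = 0.4401; P₀ = 0.109364
Lq = P₀·a^c·ρ/(c!(1−ρ)²) = 0.06605
Wq = Lq/λ = 0.06605/26.87 = 0.002458 hr
W = Wq + 1/μ = 0.002458 + 0.08190 = 0.08436 hr

Final: 0.08436 hr


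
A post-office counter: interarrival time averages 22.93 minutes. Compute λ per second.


λ = 1/(interarrival time) in consistent units.
1 second = 0.0166667 min, so λ = 0.0166667/22.93 = 0.0007268 per second

Final: 0.0007268 /sec


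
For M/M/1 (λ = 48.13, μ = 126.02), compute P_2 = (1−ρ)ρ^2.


ρ = 48.13/126.02 = 0.3819
P_n = (1−ρ)·ρ^n = (1 − 0.3819)·0.3819^2 = 0.6181·0.145866 = 0.090156

Final: 0.090156


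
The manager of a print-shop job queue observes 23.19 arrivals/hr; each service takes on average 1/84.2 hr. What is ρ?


ρ = λ/μ = 23.19/84.2 = 0.2754

Final: 0.2754


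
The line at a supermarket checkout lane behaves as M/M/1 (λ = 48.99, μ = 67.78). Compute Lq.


ρ = 48.99/67.78 = 0.7228
Lq = ρ²/(1−ρ) = 0.5224/0.2772 = 1.8845

Final: 1.8845


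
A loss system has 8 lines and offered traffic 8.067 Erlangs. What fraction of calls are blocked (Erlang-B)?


B(c,a) = (a^c/c!) / Σ_{k=0}^{c} a^k/k!
a^8/8! = 444.811423
Σ terms (k=0..8): 1.00000 + 8.06700 + 32.53824 + 87.49534 + 176.45623 + 284.69447 + 382.77172 + 441.11707 + 444.81142 = 1858.951497
B = 444.811423/1858.951497 = 0.239281

Final: 0.239281


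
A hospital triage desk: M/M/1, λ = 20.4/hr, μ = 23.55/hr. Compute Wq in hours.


ρ = 20.4/23.55 = 0.8662
Wq = ρ/(μ−λ) = 0.8662/(23.55 − 20.4) = 0.8662/3.15 = 0.2750 hr

Final: 0.2750 hr


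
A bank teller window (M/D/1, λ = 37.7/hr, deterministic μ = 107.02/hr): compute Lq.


ρ = 37.7/107.02 = 0.3523
M/D/1: Lq = ρ²/(2(1−ρ)) = 0.1241/(2·0.6477) = 0.09579

Final: 0.09579


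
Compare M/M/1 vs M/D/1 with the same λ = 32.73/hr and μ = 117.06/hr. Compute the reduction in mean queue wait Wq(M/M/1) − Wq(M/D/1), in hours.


ρ = 32.73/117.06 = 0.2796
Wq(M/M/1) = ρ/(μ−λ) = 0.2796/84.33 = 0.003316 hr
Wq(M/D/1) = ρ/(2(μ−λ)) = 0.001658 hr
Savings = 0.003316 − 0.001658 = 0.001658 hr

Final: 0.001658 hr


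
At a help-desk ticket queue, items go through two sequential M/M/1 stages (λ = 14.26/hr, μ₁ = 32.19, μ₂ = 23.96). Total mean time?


Each node sees arrival rate λ = 14.26/hr (tandem ⇒ throughput preserved).
W₁ = 1/(μ₁−λ) = 1/(32.19−14.26) = 0.05577 hr
W₂ = 1/(μ₂−λ) = 1/(23.96−14.26) = 0.10309 hr
W_total = W₁ + W₂ = 0.05577 + 0.10309 = 0.15887 hr

Final: 0.15887 hr


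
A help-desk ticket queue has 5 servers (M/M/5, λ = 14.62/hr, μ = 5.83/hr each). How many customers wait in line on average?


a = λ/μ = 2.5077; ρ = a/5 = 0.5015
P₀ = 0.079452
Lq = P₀·a^c·ρ / (c!·(1−ρ)²) = 0.079452·99.17315·0.5015/(120·0.24846)
= 0.13255

Final: 0.13255


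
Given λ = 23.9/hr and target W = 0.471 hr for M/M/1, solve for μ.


W = 1/(μ−λ) ⇒ μ − λ = 1/W = 1/0.471 = 2.1231
μ = λ + 1/W = 23.9 + 2.1231 = 26.0231 per hr

Final: 26.0231 /hr


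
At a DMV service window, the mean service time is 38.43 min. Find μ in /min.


μ = 1/(service time) in consistent units.
1 minute = 1 min, so μ = 1/38.43 = 0.02602 per minute

Final: 0.02602 /min


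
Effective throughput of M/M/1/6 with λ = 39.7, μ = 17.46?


ρ = 2.2738; P_K = (1−ρ)ρ^6/(1−ρ^7) = 0.561990
λ_eff = λ(1 − P_K) = 39.7·(1 − 0.561990) = 39.7·0.438010 = 17.3890 /hr

Final: 17.3890 /hr


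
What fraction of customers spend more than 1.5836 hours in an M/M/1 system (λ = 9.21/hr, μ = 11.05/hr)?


W ~ Exponential(μ−λ) for M/M/1.
μ − λ = 11.05 − 9.21 = 1.8400
P(W > t) = e^{−(μ−λ)t} = e^{−2.9138} = 0.054268

Final: 0.054268


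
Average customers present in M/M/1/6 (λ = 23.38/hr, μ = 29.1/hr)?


ρ = 23.38/29.1 = 0.8034
L = ρ[1 − (K+1)ρ^K + Kρ^(K+1)] / [(1−ρ)(1−ρ^(K+1))]
Numerator: 0.8034·(1 − 7·0.268973 + 6·0.216103) = 0.332466
Denominator: (0.1966)·(0.783897) = 0.154086
L = 0.332466/0.154086 = 2.1577

Final: 2.1577


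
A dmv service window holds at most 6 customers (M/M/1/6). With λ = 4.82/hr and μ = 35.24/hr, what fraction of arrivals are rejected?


ρ = λ/μ = 4.82/35.24 = 0.1368
P_K = (1−ρ)ρ^K/(1−ρ^(K+1)) = (0.8632·0.000006547)/(1 − 0.0000008955)
= 0.000005652/0.999999 = 0.000005652

Final: 0.000005652


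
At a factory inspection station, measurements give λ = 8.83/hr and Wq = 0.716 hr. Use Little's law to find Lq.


Lq = λWq = 8.83·0.716 = 6.3223

Final: 6.3223


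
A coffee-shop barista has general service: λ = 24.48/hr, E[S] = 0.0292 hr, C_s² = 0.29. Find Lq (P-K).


ρ = λ·E[S] = 24.48·0.0292 = 0.7148
Lq = ρ²(1+C_s²)/(2(1−ρ)) = 0.5110·(1+0.29)/(2·0.2852)
= 0.5110·1.2900/0.5704 = 1.15564

Final: 1.15564


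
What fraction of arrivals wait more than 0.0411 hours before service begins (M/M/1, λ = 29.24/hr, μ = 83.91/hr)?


ρ = 29.24/83.91 = 0.3485
P(Wq > t) = ρ·e^{−(μ−λ)t} = 0.3485·e^{−2.2469}
= 0.3485·0.105723 = 0.036841

Final: 0.036841


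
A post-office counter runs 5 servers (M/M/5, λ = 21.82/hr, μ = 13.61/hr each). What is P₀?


a = λ/μ = 21.82/13.61 = 1.6032; ρ = a/c = 0.3206
Σ_{k=0}^{4} a^k/k! (terms k=0..4) = 1.00000 + 1.60323 + 1.28518 + 0.68681 + 0.27528 = 4.85050
Tail: a^5/(5!(1−ρ)) = 10.59213/(120·0.6794) = 0.12993
P₀ = 1/(4.85050 + 0.12993) = 1/4.98043 = 0.200786

Final: 0.200786


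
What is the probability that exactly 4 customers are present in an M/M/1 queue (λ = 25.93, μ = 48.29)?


ρ = 25.93/48.29 = 0.5370
P_n = (1−ρ)·ρ^n = (1 − 0.5370)·0.5370^4 = 0.4630·0.083134 = 0.038494

Final: 0.038494


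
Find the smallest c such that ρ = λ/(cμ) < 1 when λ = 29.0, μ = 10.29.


Stability requires cμ > λ ⇔ c > λ/μ.
λ/μ = 29.0/10.29 = 2.8183
Minimum integer c = ⌊2.8183⌋ + 1 = 3
Check: 3·10.29 = 30.87 > 29.0, while 2·10.29 = 20.58 ≤ 29.0

Final: 3 servers


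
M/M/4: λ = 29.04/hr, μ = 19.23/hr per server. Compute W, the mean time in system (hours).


a = 1.5101; ρ = 0.3775; P₀ = 0.218698
Lq = P₀·a^c·ρ/(c!(1−ρ)²) = 0.04618
Wq = Lq/λ = 0.04618/29.04 = 0.001590 hr
W = Wq + 1/μ = 0.001590 + 0.05200 = 0.05359 hr

Final: 0.05359 hr


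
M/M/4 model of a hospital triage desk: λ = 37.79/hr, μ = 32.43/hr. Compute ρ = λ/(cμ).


ρ = λ/(cμ) = 37.79/(4·32.43) = 37.79/129.72 = 0.2913

Final: 0.2913


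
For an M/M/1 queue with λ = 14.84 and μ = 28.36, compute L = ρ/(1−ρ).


ρ = λ/μ = 14.84/28.36 = 0.5233
L = ρ/(1−ρ) = 0.5233/(1 − 0.5233) = 0.5233/0.4767 = 1.0976

Final: 1.0976


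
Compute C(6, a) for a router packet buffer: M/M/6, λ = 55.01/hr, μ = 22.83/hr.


a = λ/μ = 2.4095; ρ = a/6 = 0.4016
P₀ = 0.089447 (from M/M/c formula)
C(c,a) = [a^c/(c!(1−ρ))]·P₀ = [195.71062/(720·0.5984)]·0.089447
= 0.45424·0.089447 = 0.040630

Final: 0.040630


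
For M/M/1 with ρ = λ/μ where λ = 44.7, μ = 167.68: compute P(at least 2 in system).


ρ = 44.7/167.68 = 0.2666
P(N ≥ n) = ρ^n = 0.2666^2 = 0.071064

Final: 0.071064


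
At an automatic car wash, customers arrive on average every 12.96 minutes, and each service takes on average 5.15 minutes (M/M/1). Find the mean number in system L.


λ = 60/12.96 = 4.6296 /hr
μ = 60/5.15 = 11.6505 /hr
ρ = λ/μ = 4.6296/11.6505 = 0.3974
L = ρ/(1−ρ) = 0.3974/0.6026 = 0.6594

Final: 0.6594


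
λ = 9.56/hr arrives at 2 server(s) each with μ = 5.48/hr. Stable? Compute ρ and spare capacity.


Total capacity cμ = 2·5.48 = 10.96/hr
ρ = λ/(cμ) = 9.56/10.96 = 0.8723
Stable ⇔ ρ < 1: YES
Spare capacity = cμ − λ = 10.96 − 9.56 = 1.40/hr

Final: ρ = 0.8723; stable; margin = 1.40/hr


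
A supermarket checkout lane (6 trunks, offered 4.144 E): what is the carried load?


B(6,4.144) = 0.127662 (Erlang-B)
Carried load = a(1 − B) = 4.144·(1 − 0.127662) = 4.144·0.872338 = 3.6150 E

Final: 3.6150 Erlangs


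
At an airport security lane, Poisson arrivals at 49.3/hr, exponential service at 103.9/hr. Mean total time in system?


W = 1/(μ−λ) = 1/(103.9 − 49.3) = 1/54.60 = 0.01832 hr

Final: 0.01832 hr


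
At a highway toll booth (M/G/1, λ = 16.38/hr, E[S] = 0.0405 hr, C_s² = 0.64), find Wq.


ρ = λ·E[S] = 16.38·0.0405 = 0.6634
E[S²] = E[S]²(1+C_s²) = 0.0405²·(1+0.64) = 0.002690
Wq = λ·E[S²]/(2(1−ρ)) = 16.38·0.002690/(2·0.3366) = 0.06545 hr

Final: 0.06545 hr


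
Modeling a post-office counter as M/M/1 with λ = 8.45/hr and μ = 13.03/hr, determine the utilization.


ρ = λ/μ = 8.45/13.03 = 0.6485

Final: 0.6485


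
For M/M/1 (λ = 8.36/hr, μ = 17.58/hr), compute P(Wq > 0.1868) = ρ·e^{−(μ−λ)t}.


ρ = 8.36/17.58 = 0.4755
P(Wq > t) = ρ·e^{−(μ−λ)t} = 0.4755·e^{−1.7223}
= 0.4755·0.178655 = 0.084958

Final: 0.084958


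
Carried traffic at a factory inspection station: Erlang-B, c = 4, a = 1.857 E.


B(4,1.857) = 0.080646 (Erlang-B)
Carried load = a(1 − B) = 1.857·(1 − 0.080646) = 1.857·0.919354 = 1.7072 E

Final: 1.7072 Erlangs


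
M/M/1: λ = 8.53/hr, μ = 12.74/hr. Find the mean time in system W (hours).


W = 1/(μ−λ) = 1/(12.74 − 8.53) = 1/4.21 = 0.2375 hr

Final: 0.2375 hr


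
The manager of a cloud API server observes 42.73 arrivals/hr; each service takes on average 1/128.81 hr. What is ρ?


ρ = λ/μ = 42.73/128.81 = 0.3317

Final: 0.3317


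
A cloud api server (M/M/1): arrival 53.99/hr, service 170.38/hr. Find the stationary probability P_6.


ρ = 53.99/170.38 = 0.3169
P_n = (1−ρ)·ρ^n = (1 − 0.3169)·0.3169^6 = 0.6831·0.001012 = 0.0006916

Final: 0.0006916


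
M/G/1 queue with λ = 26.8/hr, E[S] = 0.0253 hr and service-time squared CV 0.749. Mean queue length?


ρ = λ·E[S] = 26.8·0.0253 = 0.6780
Lq = ρ²(1+C_s²)/(2(1−ρ)) = 0.4597·(1+0.749)/(2·0.3220)
= 0.4597·1.7490/0.6439 = 1.24873

Final: 1.24873


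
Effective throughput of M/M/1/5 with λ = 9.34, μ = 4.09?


ρ = 2.2836; P_K = (1−ρ)ρ^5/(1−ρ^6) = 0.566090
λ_eff = λ(1 − P_K) = 9.34·(1 − 0.566090) = 9.34·0.433910 = 4.0527 /hr

Final: 4.0527 /hr


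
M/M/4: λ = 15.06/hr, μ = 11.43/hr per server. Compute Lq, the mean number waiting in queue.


a = λ/μ = 1.3176; ρ = a/4 = 0.3294
P₀ = 0.266376
Lq = P₀·a^c·ρ / (c!·(1−ρ)²) = 0.266376·3.01380·0.3294/(24·0.44971)
= 0.02450

Final: 0.02450


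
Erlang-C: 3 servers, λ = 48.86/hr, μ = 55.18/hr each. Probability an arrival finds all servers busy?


a = λ/μ = 0.8855; ρ = a/3 = 0.2952
P₀ = 0.409559 (from M/M/c formula)
C(c,a) = [a^c/(c!(1−ρ))]·P₀ = [0.69425/(6·0.7048)]·0.409559
= 0.16416·0.409559 = 0.067234

Final: 0.067234


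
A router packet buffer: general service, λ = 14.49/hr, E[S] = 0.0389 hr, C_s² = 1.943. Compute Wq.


ρ = λ·E[S] = 14.49·0.0389 = 0.5637
E[S²] = E[S]²(1+C_s²) = 0.0389²·(1+1.943) = 0.004453
Wq = λ·E[S²]/(2(1−ρ)) = 14.49·0.004453/(2·0.4363) = 0.07394 hr

Final: 0.07394 hr


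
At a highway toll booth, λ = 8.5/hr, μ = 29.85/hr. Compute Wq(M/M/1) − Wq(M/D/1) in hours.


ρ = 8.5/29.85 = 0.2848
Wq(M/M/1) = ρ/(μ−λ) = 0.2848/21.35 = 0.01334 hr
Wq(M/D/1) = ρ/(2(μ−λ)) = 0.006669 hr
Savings = 0.01334 − 0.006669 = 0.006669 hr

Final: 0.006669 hr


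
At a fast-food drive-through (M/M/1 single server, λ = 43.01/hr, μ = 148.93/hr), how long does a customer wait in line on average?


ρ = 43.01/148.93 = 0.2888
Wq = ρ/(μ−λ) = 0.2888/(148.93 − 43.01) = 0.2888/105.92 = 0.002727 hr

Final: 0.002727 hr


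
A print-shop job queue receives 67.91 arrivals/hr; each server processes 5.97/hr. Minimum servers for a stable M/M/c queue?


Stability requires cμ > λ ⇔ c > λ/μ.
λ/μ = 67.91/5.97 = 11.3752
Minimum integer c = ⌊11.3752⌋ + 1 = 12
Check: 12·5.97 = 71.64 > 67.91, while 11·5.97 = 65.67 ≤ 67.91

Final: 12 servers


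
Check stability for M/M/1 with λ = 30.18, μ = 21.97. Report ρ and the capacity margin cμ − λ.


Total capacity cμ = 1·21.97 = 21.97/hr
ρ = λ/(cμ) = 30.18/21.97 = 1.3737
Stable ⇔ ρ < 1: NO
Spare capacity = cμ − λ = 21.97 − 30.18 = -8.21/hr

Final: ρ = 1.3737; unstable; margin = -8.21/hr


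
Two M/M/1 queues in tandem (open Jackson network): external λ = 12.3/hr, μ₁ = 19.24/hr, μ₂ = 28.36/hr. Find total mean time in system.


Each node sees arrival rate λ = 12.3/hr (tandem ⇒ throughput preserved).
W₁ = 1/(μ₁−λ) = 1/(19.24−12.3) = 0.14409 hr
W₂ = 1/(μ₂−λ) = 1/(28.36−12.3) = 0.06227 hr
W_total = W₁ + W₂ = 0.14409 + 0.06227 = 0.20636 hr

Final: 0.20636 hr


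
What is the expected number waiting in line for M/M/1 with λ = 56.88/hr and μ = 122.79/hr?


ρ = 56.88/122.79 = 0.4632
Lq = ρ²/(1−ρ) = 0.2146/0.5368 = 0.3998

Final: 0.3998


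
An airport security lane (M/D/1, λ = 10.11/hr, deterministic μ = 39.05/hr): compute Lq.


ρ = 10.11/39.05 = 0.2589
M/D/1: Lq = ρ²/(2(1−ρ)) = 0.06703/(2·0.7411) = 0.04522

Final: 0.04522


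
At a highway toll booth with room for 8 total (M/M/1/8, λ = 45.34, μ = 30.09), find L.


ρ = 45.34/30.09 = 1.5068
L = ρ[1 − (K+1)ρ^K + Kρ^(K+1)] / [(1−ρ)(1−ρ^(K+1))]
Numerator: 1.5068·(1 − 9·26.575083 + 8·40.043677) = 123.820352
Denominator: (-0.5068)·(-39.043677) = 19.787839
L = 123.820352/19.787839 = 6.2574

Final: 6.2574


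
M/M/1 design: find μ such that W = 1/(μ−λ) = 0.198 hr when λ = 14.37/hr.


W = 1/(μ−λ) ⇒ μ − λ = 1/W = 1/0.198 = 5.0505
μ = λ + 1/W = 14.37 + 5.0505 = 19.4205 per hr

Final: 19.4205 /hr


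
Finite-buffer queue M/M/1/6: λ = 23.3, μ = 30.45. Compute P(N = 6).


ρ = λ/μ = 23.3/30.45 = 0.7652
P_K = (1−ρ)ρ^K/(1−ρ^(K+1)) = (0.2348·0.200730)/(1 − 0.153596)
= 0.047134/0.846404 = 0.055687

Final: 0.055687


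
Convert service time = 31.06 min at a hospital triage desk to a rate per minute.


μ = 1/(service time) in consistent units.
1 minute = 1 min, so μ = 1/31.06 = 0.03220 per minute

Final: 0.03220 /min


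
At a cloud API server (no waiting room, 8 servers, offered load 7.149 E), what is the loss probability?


B(c,a) = (a^c/c!) / Σ_{k=0}^{c} a^k/k!
a^8/8! = 169.216167
Σ terms (k=0..8): 1.00000 + 7.14900 + 25.55410 + 60.89542 + 108.83534 + 155.61277 + 185.41262 + 189.35926 + 169.21617 = 903.034679
B = 169.216167/903.034679 = 0.187386

Final: 0.187386


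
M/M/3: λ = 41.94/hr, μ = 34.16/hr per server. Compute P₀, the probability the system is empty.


a = λ/μ = 41.94/34.16 = 1.2278; ρ = a/c = 0.4093
Σ_{k=0}^{2} a^k/k! (terms k=0..2) = 1.00000 + 1.22775 + 0.75369 = 2.98144
Tail: a^3/(3!(1−ρ)) = 1.85068/(6·0.5907) = 0.52213
P₀ = 1/(2.98144 + 0.52213) = 1/3.50357 = 0.285423

Final: 0.285423


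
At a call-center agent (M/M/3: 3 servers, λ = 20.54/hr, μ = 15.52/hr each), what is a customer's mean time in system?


a = 1.3235; ρ = 0.4412; P₀ = 0.257034
Lq = P₀·a^c·ρ/(c!(1−ρ)²) = 0.14027
Wq = Lq/λ = 0.14027/20.54 = 0.006829 hr
W = Wq + 1/μ = 0.006829 + 0.06443 = 0.07126 hr

Final: 0.07126 hr


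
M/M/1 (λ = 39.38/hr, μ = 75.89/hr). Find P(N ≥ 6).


ρ = 39.38/75.89 = 0.5189
P(N ≥ n) = ρ^n = 0.5189^6 = 0.019523

Final: 0.019523


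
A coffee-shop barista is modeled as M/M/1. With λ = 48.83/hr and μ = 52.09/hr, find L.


ρ = λ/μ = 48.83/52.09 = 0.9374
L = ρ/(1−ρ) = 0.9374/(1 − 0.9374) = 0.9374/0.06258 = 14.9785

Final: 14.9785


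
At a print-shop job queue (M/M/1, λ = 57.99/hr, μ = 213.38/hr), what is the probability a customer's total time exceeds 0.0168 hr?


W ~ Exponential(μ−λ) for M/M/1.
μ − λ = 213.38 − 57.99 = 155.3900
P(W > t) = e^{−(μ−λ)t} = e^{−2.6106} = 0.073494

Final: 0.073494


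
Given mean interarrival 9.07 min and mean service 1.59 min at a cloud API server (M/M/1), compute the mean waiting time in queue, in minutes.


λ = 60/9.07 = 6.6152 /hr
μ = 60/1.59 = 37.7358 /hr
ρ = λ/μ = 6.6152/37.7358 = 0.1753
Wq = ρ/(μ−λ) = 0.1753/(37.7358−6.6152) = 0.005633 hr
In minutes: 0.005633·60 = 0.3380 min

Final: 0.3380 min


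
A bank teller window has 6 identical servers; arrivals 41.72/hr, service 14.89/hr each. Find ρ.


ρ = λ/(cμ) = 41.72/(6·14.89) = 41.72/89.34 = 0.4670

Final: 0.4670


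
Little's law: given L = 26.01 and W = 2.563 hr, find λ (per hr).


λ = L/W = 26.01/2.563 = 10.1483 /hr

Final: 10.1483 /hr


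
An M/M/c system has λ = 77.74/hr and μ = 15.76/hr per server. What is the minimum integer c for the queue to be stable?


Stability requires cμ > λ ⇔ c > λ/μ.
λ/μ = 77.74/15.76 = 4.9327
Minimum integer c = ⌊4.9327⌋ + 1 = 5
Check: 5·15.76 = 78.80 > 77.74, while 4·15.76 = 63.04 ≤ 77.74

Final: 5 servers


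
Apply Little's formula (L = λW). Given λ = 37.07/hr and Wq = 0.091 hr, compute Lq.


Lq = λWq = 37.07·0.091 = 3.3734

Final: 3.3734


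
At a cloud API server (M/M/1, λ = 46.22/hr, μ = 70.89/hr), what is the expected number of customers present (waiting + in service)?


ρ = λ/μ = 46.22/70.89 = 0.6520
L = ρ/(1−ρ) = 0.6520/(1 − 0.6520) = 0.6520/0.3480 = 1.8735

Final: 1.8735


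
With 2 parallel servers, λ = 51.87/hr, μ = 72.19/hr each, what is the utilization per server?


ρ = λ/(cμ) = 51.87/(2·72.19) = 51.87/144.38 = 0.3593

Final: 0.3593


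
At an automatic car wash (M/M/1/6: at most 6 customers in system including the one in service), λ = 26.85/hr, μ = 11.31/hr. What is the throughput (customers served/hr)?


ρ = 2.3740; P_K = (1−ρ)ρ^6/(1−ρ^7) = 0.580136
λ_eff = λ(1 − P_K) = 26.85·(1 − 0.580136) = 26.85·0.419864 = 11.2733 /hr

Final: 11.2733 /hr


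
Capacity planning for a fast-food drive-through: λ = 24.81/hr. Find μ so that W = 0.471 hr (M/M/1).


W = 1/(μ−λ) ⇒ μ − λ = 1/W = 1/0.471 = 2.1231
μ = λ + 1/W = 24.81 + 2.1231 = 26.9331 per hr

Final: 26.9331 /hr


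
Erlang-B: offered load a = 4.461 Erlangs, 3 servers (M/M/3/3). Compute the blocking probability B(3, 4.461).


B(c,a) = (a^c/c!) / Σ_{k=0}^{c} a^k/k!
a^3/3! = 14.796037
Σ terms (k=0..3): 1.00000 + 4.46100 + 9.95026 + 14.79604 = 30.207298
B = 14.796037/30.207298 = 0.489817

Final: 0.489817


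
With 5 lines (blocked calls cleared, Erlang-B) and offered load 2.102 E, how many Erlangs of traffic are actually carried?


B(5,2.102) = 0.042668 (Erlang-B)
Carried load = a(1 − B) = 2.102·(1 − 0.042668) = 2.102·0.957332 = 2.0123 E

Final: 2.0123 Erlangs


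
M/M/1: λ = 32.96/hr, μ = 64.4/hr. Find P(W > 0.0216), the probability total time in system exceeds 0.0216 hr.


W ~ Exponential(μ−λ) for M/M/1.
μ − λ = 64.4 − 32.96 = 31.4400
P(W > t) = e^{−(μ−λ)t} = e^{−0.6791} = 0.507071

Final: 0.507071


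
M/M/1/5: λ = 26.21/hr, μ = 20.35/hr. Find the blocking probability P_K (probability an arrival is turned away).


ρ = λ/μ = 26.21/20.35 = 1.2880
P_K = (1−ρ)ρ^K/(1−ρ^(K+1)) = (-0.2880·3.544158)/(1 − 4.564736)
= -1.020578/-3.564736 = 0.286298

Final: 0.286298


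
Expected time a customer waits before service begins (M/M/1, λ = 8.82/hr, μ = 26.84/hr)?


ρ = 8.82/26.84 = 0.3286
Wq = ρ/(μ−λ) = 0.3286/(26.84 − 8.82) = 0.3286/18.02 = 0.01824 hr

Final: 0.01824 hr


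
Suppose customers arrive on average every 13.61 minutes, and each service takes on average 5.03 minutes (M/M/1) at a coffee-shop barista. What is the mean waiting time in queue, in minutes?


λ = 60/13.61 = 4.4085 /hr
μ = 60/5.03 = 11.9284 /hr
ρ = λ/μ = 4.4085/11.9284 = 0.3696
Wq = ρ/(μ−λ) = 0.3696/(11.9284−4.4085) = 0.04915 hr
In minutes: 0.04915·60 = 2.949 min

Final: 2.949 min


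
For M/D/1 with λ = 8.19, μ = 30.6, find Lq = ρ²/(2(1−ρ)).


ρ = 8.19/30.6 = 0.2676
M/D/1: Lq = ρ²/(2(1−ρ)) = 0.07163/(2·0.7324) = 0.04891

Final: 0.04891


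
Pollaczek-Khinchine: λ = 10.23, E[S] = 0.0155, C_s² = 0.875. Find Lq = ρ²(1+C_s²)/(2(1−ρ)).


ρ = λ·E[S] = 10.23·0.0155 = 0.1586
Lq = ρ²(1+C_s²)/(2(1−ρ)) = 0.02514·(1+0.875)/(2·0.8414)
= 0.02514·1.8750/1.6829 = 0.02801

Final: 0.02801


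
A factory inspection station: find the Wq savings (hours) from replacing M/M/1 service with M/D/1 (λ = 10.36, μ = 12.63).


ρ = 10.36/12.63 = 0.8203
Wq(M/M/1) = ρ/(μ−λ) = 0.8203/2.27 = 0.36135 hr
Wq(M/D/1) = ρ/(2(μ−λ)) = 0.18068 hr
Savings = 0.36135 − 0.18068 = 0.18068 hr

Final: 0.18068 hr


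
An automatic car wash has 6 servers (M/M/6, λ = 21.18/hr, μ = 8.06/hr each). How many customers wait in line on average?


a = λ/μ = 2.6278; ρ = a/6 = 0.4380
P₀ = 0.071688
Lq = P₀·a^c·ρ / (c!·(1−ρ)²) = 0.071688·329.26494·0.4380/(720·0.31588)
= 0.04545

Final: 0.04545


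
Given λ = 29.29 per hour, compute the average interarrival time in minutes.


Mean interarrival time = 1/λ = 1/29.29 hour = 0.03414 hour
In minutes: 0.03414 × 60 = 2.0485 min

Final: 2.0485 min


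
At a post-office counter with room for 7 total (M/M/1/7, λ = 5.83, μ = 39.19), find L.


ρ = 5.83/39.19 = 0.1488
L = ρ[1 − (K+1)ρ^K + Kρ^(K+1)] / [(1−ρ)(1−ρ^(K+1))]
Numerator: 0.1488·(1 − 8·0.000001612 + 7·0.0000002399) = 0.148761
Denominator: (0.8512)·(1.000000) = 0.851237
L = 0.148761/0.851237 = 0.1748

Final: 0.1748


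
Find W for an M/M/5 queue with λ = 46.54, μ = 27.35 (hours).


a = 1.7016; ρ = 0.3403; P₀ = 0.181810
Lq = P₀·a^c·ρ/(c!(1−ρ)²) = 0.01691
Wq = Lq/λ = 0.01691/46.54 = 0.0003632 hr
W = Wq + 1/μ = 0.0003632 + 0.03656 = 0.03693 hr

Final: 0.03693 hr


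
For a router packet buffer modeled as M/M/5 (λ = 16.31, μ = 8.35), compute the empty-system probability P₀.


a = λ/μ = 16.31/8.35 = 1.9533; ρ = a/c = 0.3907
Σ_{k=0}^{4} a^k/k! (terms k=0..4) = 1.00000 + 1.95329 + 1.90768 + 1.24208 + 0.60654 = 6.70959
Tail: a^5/(5!(1−ρ)) = 28.43397/(120·0.6093) = 0.38886
P₀ = 1/(6.70959 + 0.38886) = 1/7.09846 = 0.140876

Final: 0.140876


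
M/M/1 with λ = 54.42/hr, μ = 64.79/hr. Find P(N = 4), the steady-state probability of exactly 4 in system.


ρ = 54.42/64.79 = 0.8399
P_n = (1−ρ)·ρ^n = (1 − 0.8399)·0.8399^4 = 0.1601·0.497740 = 0.079666

Final: 0.079666


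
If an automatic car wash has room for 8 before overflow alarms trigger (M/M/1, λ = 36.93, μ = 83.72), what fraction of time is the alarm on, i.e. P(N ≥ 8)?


ρ = 36.93/83.72 = 0.4411
P(N ≥ n) = ρ^n = 0.4411^8 = 0.001434

Final: 0.001434


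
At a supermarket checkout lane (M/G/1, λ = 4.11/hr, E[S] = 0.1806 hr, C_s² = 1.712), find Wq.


ρ = λ·E[S] = 4.11·0.1806 = 0.7423
E[S²] = E[S]²(1+C_s²) = 0.1806²·(1+1.712) = 0.088456
Wq = λ·E[S²]/(2(1−ρ)) = 4.11·0.088456/(2·0.2577) = 0.70529 hr

Final: 0.70529 hr


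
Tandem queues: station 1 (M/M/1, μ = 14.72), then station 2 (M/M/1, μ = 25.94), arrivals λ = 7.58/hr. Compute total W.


Each node sees arrival rate λ = 7.58/hr (tandem ⇒ throughput preserved).
W₁ = 1/(μ₁−λ) = 1/(14.72−7.58) = 0.14006 hr
W₂ = 1/(μ₂−λ) = 1/(25.94−7.58) = 0.05447 hr
W_total = W₁ + W₂ = 0.14006 + 0.05447 = 0.19452 hr

Final: 0.19452 hr


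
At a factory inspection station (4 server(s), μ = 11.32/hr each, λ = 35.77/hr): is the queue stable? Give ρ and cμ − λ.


Total capacity cμ = 4·11.32 = 45.28/hr
ρ = λ/(cμ) = 35.77/45.28 = 0.7900
Stable ⇔ ρ < 1: YES
Spare capacity = cμ − λ = 45.28 − 35.77 = 9.51/hr

Final: ρ = 0.7900; stable; margin = 9.51/hr


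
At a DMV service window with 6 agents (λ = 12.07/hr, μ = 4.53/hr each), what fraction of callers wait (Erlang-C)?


a = λ/μ = 2.6645; ρ = a/6 = 0.4441
P₀ = 0.069062 (from M/M/c formula)
C(c,a) = [a^c/(c!(1−ρ))]·P₀ = [357.81159/(720·0.5559)]·0.069062
= 0.89394·0.069062 = 0.061737

Final: 0.061737


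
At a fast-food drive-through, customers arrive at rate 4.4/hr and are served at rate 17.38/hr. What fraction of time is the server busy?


ρ = λ/μ = 4.4/17.38 = 0.2532

Final: 0.2532


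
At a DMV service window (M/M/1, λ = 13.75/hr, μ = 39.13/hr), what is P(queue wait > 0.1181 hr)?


ρ = 13.75/39.13 = 0.3514
P(Wq > t) = ρ·e^{−(μ−λ)t} = 0.3514·e^{−2.9974}
= 0.3514·0.049918 = 0.017541

Final: 0.017541


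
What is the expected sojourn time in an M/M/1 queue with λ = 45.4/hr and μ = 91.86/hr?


W = 1/(μ−λ) = 1/(91.86 − 45.4) = 1/46.46 = 0.02152 hr

Final: 0.02152 hr


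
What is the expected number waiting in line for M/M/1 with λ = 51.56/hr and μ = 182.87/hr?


ρ = 51.56/182.87 = 0.2819
Lq = ρ²/(1−ρ) = 0.07950/0.7181 = 0.1107

Final: 0.1107


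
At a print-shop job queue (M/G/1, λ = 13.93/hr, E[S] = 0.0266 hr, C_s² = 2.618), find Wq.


ρ = λ·E[S] = 13.93·0.0266 = 0.3705
E[S²] = E[S]²(1+C_s²) = 0.0266²·(1+2.618) = 0.002560
Wq = λ·E[S²]/(2(1−ρ)) = 13.93·0.002560/(2·0.6295) = 0.02833 hr

Final: 0.02833 hr


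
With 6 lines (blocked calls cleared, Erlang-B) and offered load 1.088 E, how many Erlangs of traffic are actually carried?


B(6,1.088) = 0.0007762 (Erlang-B)
Carried load = a(1 − B) = 1.088·(1 − 0.0007762) = 1.088·0.999224 = 1.0872 E

Final: 1.0872 Erlangs


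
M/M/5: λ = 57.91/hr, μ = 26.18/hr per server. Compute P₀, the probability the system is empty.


a = λ/μ = 57.91/26.18 = 2.2120; ρ = a/c = 0.4424
Σ_{k=0}^{4} a^k/k! (terms k=0..4) = 1.00000 + 2.21199 + 2.44646 + 1.80385 + 0.99753 = 8.45983
Tail: a^5/(5!(1−ρ)) = 52.95654/(120·0.5576) = 0.79143
P₀ = 1/(8.45983 + 0.79143) = 1/9.25126 = 0.108093

Final: 0.108093


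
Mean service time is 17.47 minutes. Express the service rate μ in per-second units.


μ = 1/(service time) in consistent units.
1 second = 0.0166667 min, so μ = 0.0166667/17.47 = 0.0009540 per second

Final: 0.0009540 /sec


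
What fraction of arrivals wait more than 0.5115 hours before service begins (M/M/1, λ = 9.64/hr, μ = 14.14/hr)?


ρ = 9.64/14.14 = 0.6818
P(Wq > t) = ρ·e^{−(μ−λ)t} = 0.6818·e^{−2.3017}
= 0.6818·0.100084 = 0.068232

Final: 0.068232


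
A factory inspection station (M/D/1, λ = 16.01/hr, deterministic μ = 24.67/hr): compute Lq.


ρ = 16.01/24.67 = 0.6490
M/D/1: Lq = ρ²/(2(1−ρ)) = 0.4212/(2·0.3510) = 0.59988

Final: 0.59988


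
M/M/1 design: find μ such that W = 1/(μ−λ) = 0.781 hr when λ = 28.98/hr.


W = 1/(μ−λ) ⇒ μ − λ = 1/W = 1/0.781 = 1.2804
μ = λ + 1/W = 28.98 + 1.2804 = 30.2604 per hr

Final: 30.2604 /hr


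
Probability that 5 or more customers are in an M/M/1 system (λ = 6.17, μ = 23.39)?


ρ = 6.17/23.39 = 0.2638
P(N ≥ n) = ρ^n = 0.2638^5 = 0.001277

Final: 0.001277


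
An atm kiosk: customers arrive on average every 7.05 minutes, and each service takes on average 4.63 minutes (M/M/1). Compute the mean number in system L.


λ = 60/7.05 = 8.5106 /hr
μ = 60/4.63 = 12.9590 /hr
ρ = λ/μ = 8.5106/12.9590 = 0.6567
L = ρ/(1−ρ) = 0.6567/0.3433 = 1.9132

Final: 1.9132


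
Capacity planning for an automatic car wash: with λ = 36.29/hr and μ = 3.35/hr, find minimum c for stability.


Stability requires cμ > λ ⇔ c > λ/μ.
λ/μ = 36.29/3.35 = 10.8328
Minimum integer c = ⌊10.8328⌋ + 1 = 11
Check: 11·3.35 = 36.85 > 36.29, while 10·3.35 = 33.50 ≤ 36.29

Final: 11 servers


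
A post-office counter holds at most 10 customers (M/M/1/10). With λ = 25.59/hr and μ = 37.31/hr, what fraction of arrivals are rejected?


ρ = λ/μ = 25.59/37.31 = 0.6859
P_K = (1−ρ)ρ^K/(1−ρ^(K+1)) = (0.3141·0.023038)/(1 − 0.015801)
= 0.007237/0.984199 = 0.007353

Final: 0.007353


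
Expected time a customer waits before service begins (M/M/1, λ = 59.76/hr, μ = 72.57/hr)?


ρ = 59.76/72.57 = 0.8235
Wq = ρ/(μ−λ) = 0.8235/(72.57 − 59.76) = 0.8235/12.81 = 0.06428 hr

Final: 0.06428 hr


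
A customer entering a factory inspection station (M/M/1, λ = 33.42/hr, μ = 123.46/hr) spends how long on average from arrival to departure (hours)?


W = 1/(μ−λ) = 1/(123.46 − 33.42) = 1/90.04 = 0.01111 hr

Final: 0.01111 hr


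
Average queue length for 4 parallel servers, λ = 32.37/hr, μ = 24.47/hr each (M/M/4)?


a = λ/μ = 1.3228; ρ = a/4 = 0.3307
P₀ = 0.264953
Lq = P₀·a^c·ρ / (c!·(1−ρ)²) = 0.264953·3.06221·0.3307/(24·0.44795)
= 0.02496

Final: 0.02496


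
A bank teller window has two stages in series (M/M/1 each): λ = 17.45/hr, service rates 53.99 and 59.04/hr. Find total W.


Each node sees arrival rate λ = 17.45/hr (tandem ⇒ throughput preserved).
W₁ = 1/(μ₁−λ) = 1/(53.99−17.45) = 0.02737 hr
W₂ = 1/(μ₂−λ) = 1/(59.04−17.45) = 0.02404 hr
W_total = W₁ + W₂ = 0.02737 + 0.02404 = 0.05141 hr

Final: 0.05141 hr


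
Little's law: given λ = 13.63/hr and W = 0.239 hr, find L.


L = λW = 13.63·0.239 = 3.2576

Final: 3.2576


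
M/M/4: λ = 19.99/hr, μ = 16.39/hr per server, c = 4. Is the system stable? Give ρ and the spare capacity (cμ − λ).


Total capacity cμ = 4·16.39 = 65.56/hr
ρ = λ/(cμ) = 19.99/65.56 = 0.3049
Stable ⇔ ρ < 1: YES
Spare capacity = cμ − λ = 65.56 − 19.99 = 45.57/hr

Final: ρ = 0.3049; stable; margin = 45.57/hr


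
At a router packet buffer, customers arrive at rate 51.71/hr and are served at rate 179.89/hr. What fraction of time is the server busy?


ρ = λ/μ = 51.71/179.89 = 0.2875

Final: 0.2875


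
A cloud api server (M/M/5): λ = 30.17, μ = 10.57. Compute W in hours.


a = 2.8543; ρ = 0.5709; P₀ = 0.054800
Lq = P₀·a^c·ρ/(c!(1−ρ)²) = 0.26819
Wq = Lq/λ = 0.26819/30.17 = 0.008889 hr
W = Wq + 1/μ = 0.008889 + 0.09461 = 0.10350 hr

Final: 0.10350 hr


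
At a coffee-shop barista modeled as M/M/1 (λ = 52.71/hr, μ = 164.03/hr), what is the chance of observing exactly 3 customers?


ρ = 52.71/164.03 = 0.3213
P_n = (1−ρ)·ρ^n = (1 − 0.3213)·0.3213^3 = 0.6787·0.033183 = 0.022520

Final: 0.022520


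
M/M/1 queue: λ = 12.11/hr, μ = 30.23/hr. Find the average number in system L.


ρ = λ/μ = 12.11/30.23 = 0.4006
L = ρ/(1−ρ) = 0.4006/(1 − 0.4006) = 0.4006/0.5994 = 0.6683

Final: 0.6683


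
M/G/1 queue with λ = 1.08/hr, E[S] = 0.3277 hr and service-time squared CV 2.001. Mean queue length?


ρ = λ·E[S] = 1.08·0.3277 = 0.3539
Lq = ρ²(1+C_s²)/(2(1−ρ)) = 0.1253·(1+2.001)/(2·0.6461)
= 0.1253·3.0010/1.2922 = 0.29090

Final: 0.29090


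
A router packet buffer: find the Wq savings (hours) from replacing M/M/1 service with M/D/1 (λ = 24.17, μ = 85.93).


ρ = 24.17/85.93 = 0.2813
Wq(M/M/1) = ρ/(μ−λ) = 0.2813/61.76 = 0.004554 hr
Wq(M/D/1) = ρ/(2(μ−λ)) = 0.002277 hr
Savings = 0.004554 − 0.002277 = 0.002277 hr

Final: 0.002277 hr


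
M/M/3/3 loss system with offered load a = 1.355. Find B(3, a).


B(c,a) = (a^c/c!) / Σ_{k=0}^{c} a^k/k!
a^3/3! = 0.414636
Σ terms (k=0..3): 1.00000 + 1.35500 + 0.91801 + 0.41464 = 3.687648
B = 0.414636/3.687648 = 0.112439

Final: 0.112439


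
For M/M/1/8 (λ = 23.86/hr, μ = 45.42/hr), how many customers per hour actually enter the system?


ρ = 0.5253; P_K = (1−ρ)ρ^8/(1−ρ^9) = 0.002761
λ_eff = λ(1 − P_K) = 23.86·(1 − 0.002761) = 23.86·0.997239 = 23.7941 /hr

Final: 23.7941 /hr


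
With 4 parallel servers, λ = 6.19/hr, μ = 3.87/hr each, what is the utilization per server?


ρ = λ/(cμ) = 6.19/(4·3.87) = 6.19/15.48 = 0.3999

Final: 0.3999


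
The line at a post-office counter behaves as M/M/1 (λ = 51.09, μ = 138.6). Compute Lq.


ρ = 51.09/138.6 = 0.3686
Lq = ρ²/(1−ρ) = 0.1359/0.6314 = 0.2152

Final: 0.2152


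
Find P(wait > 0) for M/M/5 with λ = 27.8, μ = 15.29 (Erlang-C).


a = λ/μ = 1.8182; ρ = a/5 = 0.3636
P₀ = 0.161594 (from M/M/c formula)
C(c,a) = [a^c/(c!(1−ρ))]·P₀ = [19.86948/(120·0.6364)]·0.161594
= 0.26020·0.161594 = 0.042046

Final: 0.042046


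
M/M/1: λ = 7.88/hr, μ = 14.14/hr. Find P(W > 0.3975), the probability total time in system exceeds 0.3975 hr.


W ~ Exponential(μ−λ) for M/M/1.
μ − λ = 14.14 − 7.88 = 6.2600
P(W > t) = e^{−(μ−λ)t} = e^{−2.4884} = 0.083047

Final: 0.083047


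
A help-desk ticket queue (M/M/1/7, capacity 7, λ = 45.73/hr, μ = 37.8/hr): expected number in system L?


ρ = 45.73/37.8 = 1.2098
L = ρ[1 − (K+1)ρ^K + Kρ^(K+1)] / [(1−ρ)(1−ρ^(K+1))]
Numerator: 1.2098·(1 − 8·3.792851 + 7·4.588547) = 3.359608
Denominator: (-0.2098)·(-3.588547) = 0.752835
L = 3.359608/0.752835 = 4.4626

Final: 4.4626


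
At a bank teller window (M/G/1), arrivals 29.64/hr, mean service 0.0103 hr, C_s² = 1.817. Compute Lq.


ρ = λ·E[S] = 29.64·0.0103 = 0.3053
Lq = ρ²(1+C_s²)/(2(1−ρ)) = 0.09320·(1+1.817)/(2·0.6947)
= 0.09320·2.8170/1.3894 = 0.18897

Final: 0.18897


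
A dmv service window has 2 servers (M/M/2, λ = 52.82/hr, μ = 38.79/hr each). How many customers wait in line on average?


a = λ/μ = 1.3617; ρ = a/2 = 0.6808
P₀ = 0.189877
Lq = P₀·a^c·ρ / (c!·(1−ρ)²) = 0.189877·1.85420·0.6808/(2·0.10186)
= 1.17665

Final: 1.17665


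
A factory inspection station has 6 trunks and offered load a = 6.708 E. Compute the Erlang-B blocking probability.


B(c,a) = (a^c/c!) / Σ_{k=0}^{c} a^k/k!
a^6/6! = 126.539416
Σ terms (k=0..6): 1.00000 + 6.70800 + 22.49863 + 50.30694 + 84.36474 + 113.18374 + 126.53942 = 404.601465
B = 126.539416/404.601465 = 0.312751

Final: 0.312751


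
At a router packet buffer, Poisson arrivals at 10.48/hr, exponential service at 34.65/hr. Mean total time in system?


W = 1/(μ−λ) = 1/(34.65 − 10.48) = 1/24.17 = 0.04137 hr

Final: 0.04137 hr


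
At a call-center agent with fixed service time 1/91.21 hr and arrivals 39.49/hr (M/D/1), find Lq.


ρ = 39.49/91.21 = 0.4330
M/D/1: Lq = ρ²/(2(1−ρ)) = 0.1875/(2·0.5670) = 0.16529

Final: 0.16529


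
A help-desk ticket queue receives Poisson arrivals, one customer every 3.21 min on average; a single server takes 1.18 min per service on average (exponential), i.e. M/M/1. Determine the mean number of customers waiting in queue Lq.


λ = 60/3.21 = 18.6916 /hr
μ = 60/1.18 = 50.8475 /hr
ρ = λ/μ = 18.6916/50.8475 = 0.3676
Lq = ρ²/(1−ρ) = 0.1351/0.6324 = 0.2137

Final: 0.2137


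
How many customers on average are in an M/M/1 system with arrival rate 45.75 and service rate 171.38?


ρ = λ/μ = 45.75/171.38 = 0.2670
L = ρ/(1−ρ) = 0.2670/(1 − 0.2670) = 0.2670/0.7330 = 0.3642

Final: 0.3642


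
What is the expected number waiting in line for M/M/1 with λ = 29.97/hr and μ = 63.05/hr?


ρ = 29.97/63.05 = 0.4753
Lq = ρ²/(1−ρ) = 0.2259/0.5247 = 0.4306

Final: 0.4306


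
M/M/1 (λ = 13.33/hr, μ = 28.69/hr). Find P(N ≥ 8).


ρ = 13.33/28.69 = 0.4646
P(N ≥ n) = ρ^n = 0.4646^8 = 0.002172

Final: 0.002172


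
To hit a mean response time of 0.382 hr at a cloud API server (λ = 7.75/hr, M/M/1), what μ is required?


W = 1/(μ−λ) ⇒ μ − λ = 1/W = 1/0.382 = 2.6178
μ = λ + 1/W = 7.75 + 2.6178 = 10.3678 per hr

Final: 10.3678 /hr


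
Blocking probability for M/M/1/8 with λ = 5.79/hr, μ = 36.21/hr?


ρ = λ/μ = 5.79/36.21 = 0.1599
P_K = (1−ρ)ρ^K/(1−ρ^(K+1)) = (0.8401·0.0000004274)/(1 − 0.00000006834)
= 0.0000003590/1.000000 = 0.0000003590

Final: 0.0000003590


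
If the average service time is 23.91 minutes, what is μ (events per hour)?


μ = 1/(service time) in consistent units.
1 hour = 60 min, so μ = 60/23.91 = 2.5094 per hour

Final: 2.5094 /hr


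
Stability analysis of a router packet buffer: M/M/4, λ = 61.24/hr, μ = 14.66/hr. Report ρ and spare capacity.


Total capacity cμ = 4·14.66 = 58.64/hr
ρ = λ/(cμ) = 61.24/58.64 = 1.0443
Stable ⇔ ρ < 1: NO
Spare capacity = cμ − λ = 58.64 − 61.24 = -2.60/hr

Final: ρ = 1.0443; unstable; margin = -2.60/hr


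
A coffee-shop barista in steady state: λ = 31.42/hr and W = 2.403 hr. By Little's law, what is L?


L = λW = 31.42·2.403 = 75.5023

Final: 75.5023


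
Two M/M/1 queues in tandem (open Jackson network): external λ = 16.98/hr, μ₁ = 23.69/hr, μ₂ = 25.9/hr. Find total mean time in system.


Each node sees arrival rate λ = 16.98/hr (tandem ⇒ throughput preserved).
W₁ = 1/(μ₁−λ) = 1/(23.69−16.98) = 0.14903 hr
W₂ = 1/(μ₂−λ) = 1/(25.9−16.98) = 0.11211 hr
W_total = W₁ + W₂ = 0.14903 + 0.11211 = 0.26114 hr

Final: 0.26114 hr


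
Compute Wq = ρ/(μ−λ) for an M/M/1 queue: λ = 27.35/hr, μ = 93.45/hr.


ρ = 27.35/93.45 = 0.2927
Wq = ρ/(μ−λ) = 0.2927/(93.45 − 27.35) = 0.2927/66.10 = 0.004428 hr

Final: 0.004428 hr


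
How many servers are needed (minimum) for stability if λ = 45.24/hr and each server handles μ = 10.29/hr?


Stability requires cμ > λ ⇔ c > λ/μ.
λ/μ = 45.24/10.29 = 4.3965
Minimum integer c = ⌊4.3965⌋ + 1 = 5
Check: 5·10.29 = 51.45 > 45.24, while 4·10.29 = 41.16 ≤ 45.24

Final: 5 servers


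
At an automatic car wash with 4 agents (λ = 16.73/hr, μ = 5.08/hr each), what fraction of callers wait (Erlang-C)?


a = λ/μ = 3.2933; ρ = a/4 = 0.8233
P₀ = 0.023035 (from M/M/c formula)
C(c,a) = [a^c/(c!(1−ρ))]·P₀ = [117.63293/(24·0.1767)]·0.023035
= 27.74259·0.023035 = 0.639054

Final: 0.639054
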